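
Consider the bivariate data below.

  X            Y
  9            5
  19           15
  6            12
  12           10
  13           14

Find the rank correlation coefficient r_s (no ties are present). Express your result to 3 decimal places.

Rank X: 2, 5, 1, 3, 4
Rank Y: 1, 5, 3, 2, 4
d = rank(X) − rank(Y): 1, 0, -2, 1, 0; Σd² = 6
ρ = 1 − 6Σd² / [n(n²−1)] = 1 − 6×6 / (5×24) = 1 − 36/120 ≈ 0.700

0.700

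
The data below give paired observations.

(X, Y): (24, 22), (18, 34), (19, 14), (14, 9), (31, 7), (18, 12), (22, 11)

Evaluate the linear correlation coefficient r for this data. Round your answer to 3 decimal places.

n = 7, ΣX = 146, ΣY = 109, ΣX² = 3226, ΣY² = 2231, ΣXY = 2207
nΣXY − ΣXΣY = 15449 − 15914 = -465
nΣX² − (ΣX)² = 22582 − 21316 = 1266; nΣY² − (ΣY)² = 15617 − 11881 = 3736
r = -465 / √(1266 × 3736) = -465 / 2174.8048 ≈ -0.214

-0.214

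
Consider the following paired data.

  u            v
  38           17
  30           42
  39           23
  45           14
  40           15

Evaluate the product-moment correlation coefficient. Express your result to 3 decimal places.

-0.913

n = 5, Σu = 192, Σv = 111, Σu² = 7490, Σv² = 3003, Σuv = 4033
nΣuv − ΣuΣv = 20165 − 21312 = -1147
nΣu² − (Σu)² = 37450 − 36864 = 586; nΣv² − (Σv)² = 15015 − 12321 = 2694
r = -1147 / √(586 × 2694) = -1147 / 1256.4569 ≈ -0.913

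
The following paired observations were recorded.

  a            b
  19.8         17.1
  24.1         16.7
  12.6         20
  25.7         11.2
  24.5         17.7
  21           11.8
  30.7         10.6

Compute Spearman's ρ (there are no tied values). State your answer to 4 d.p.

-0.7500

Rank a: 2, 4, 1, 6, 5, 3, 7
Rank b: 5, 4, 7, 2, 6, 3, 1
d = rank(a) − rank(b): -3, 0, -6, 4, -1, 0, 6; Σd² = 98
ρ = 1 − 6Σd² / [n(n²−1)] = 1 − 6×98 / (7×48) = 1 − 588/336 ≈ -0.7500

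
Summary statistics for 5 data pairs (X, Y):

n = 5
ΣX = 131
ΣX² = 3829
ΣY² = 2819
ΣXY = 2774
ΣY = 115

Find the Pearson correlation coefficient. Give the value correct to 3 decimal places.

r = (nΣXY − ΣXΣY) / √[(nΣX² − (ΣX)²)(nΣY² − (ΣY)²)]
Numerator: 5×2774 − 131×115 = -1195
Denominator: √[(19145 − 17161)(14095 − 13225)] = √[1984 × 870] = 1313.8036
r = -1195 / 1313.8036 ≈ -0.910

-0.910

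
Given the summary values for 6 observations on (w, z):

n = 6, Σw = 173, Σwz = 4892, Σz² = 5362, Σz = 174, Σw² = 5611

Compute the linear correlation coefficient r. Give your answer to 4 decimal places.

-0.2818

r = (nΣwz − ΣwΣz) / √[(nΣw² − (Σw)²)(nΣz² − (Σz)²)]
Numerator: 6×4892 − 173×174 = -750
Denominator: √[(33666 − 29929)(32172 − 30276)] = √[3737 × 1896] = 2661.8325
r = -750 / 2661.8325 ≈ -0.2818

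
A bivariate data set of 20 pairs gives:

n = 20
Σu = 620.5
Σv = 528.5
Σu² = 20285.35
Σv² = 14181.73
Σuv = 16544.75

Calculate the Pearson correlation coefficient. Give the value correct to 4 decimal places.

r = (nΣuv − ΣuΣv) / √[(nΣu² − (Σu)²)(nΣv² − (Σv)²)]
Numerator: 20×16544.75 − 620.5×528.5 = 2960.75
Denominator: √[(405707 − 385020.25)(283634.6 − 279312.25)] = √[20686.75 × 4322.35] = 9455.9703
r = 2960.75 / 9455.9703 ≈ 0.3131

0.3131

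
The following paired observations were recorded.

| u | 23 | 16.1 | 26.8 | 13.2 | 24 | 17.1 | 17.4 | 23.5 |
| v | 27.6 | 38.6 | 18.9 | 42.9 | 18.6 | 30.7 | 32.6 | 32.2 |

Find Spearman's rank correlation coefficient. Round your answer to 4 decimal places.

Rank u: 5, 2, 8, 1, 7, 3, 4, 6
Rank v: 3, 7, 2, 8, 1, 4, 6, 5
d = rank(u) − rank(v): 2, -5, 6, -7, 6, -1, -2, 1; Σd² = 156
ρ = 1 − 6Σd² / [n(n²−1)] = 1 − 6×156 / (8×63) = 1 − 936/504 ≈ -0.8571

-0.8571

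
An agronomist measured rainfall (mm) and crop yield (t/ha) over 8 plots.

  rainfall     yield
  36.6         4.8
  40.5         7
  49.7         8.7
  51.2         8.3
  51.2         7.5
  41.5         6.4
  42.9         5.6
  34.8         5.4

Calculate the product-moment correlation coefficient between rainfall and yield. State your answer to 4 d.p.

n = 8, Σx = 348.4, Σy = 53.7, Σx² = 15466.48, Σy² = 374.35, Σxy = 2394.29
nΣxy − ΣxΣy = 19154.32 − 18709.08 = 445.24
nΣx² − (Σx)² = 123731.84 − 121382.56 = 2349.28; nΣy² − (Σy)² = 2994.8 − 2883.69 = 111.11
r = 445.24 / √(2349.28 × 111.11) = 445.24 / 510.9095 ≈ 0.8715

0.8715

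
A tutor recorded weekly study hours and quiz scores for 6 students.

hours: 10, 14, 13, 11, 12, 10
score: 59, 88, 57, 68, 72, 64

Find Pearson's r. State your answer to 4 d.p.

0.5982

n = 6, Σx = 70, Σy = 408, Σx² = 830, Σy² = 28378, Σxy = 4815
nΣxy − ΣxΣy = 28890 − 28560 = 330
nΣx² − (Σx)² = 4980 − 4900 = 80; nΣy² − (Σy)² = 170268 − 166464 = 3804
r = 330 / √(80 × 3804) = 330 / 551.6521 ≈ 0.5982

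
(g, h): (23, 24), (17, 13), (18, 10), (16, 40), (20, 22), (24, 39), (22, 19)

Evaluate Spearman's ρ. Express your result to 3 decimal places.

0.179

Rank g: 6, 2, 3, 1, 4, 7, 5
Rank h: 5, 2, 1, 7, 4, 6, 3
d = rank(g) − rank(h): 1, 0, 2, -6, 0, 1, 2; Σd² = 46
ρ = 1 − 6Σd² / [n(n²−1)] = 1 − 6×46 / (7×48) = 1 − 276/336 ≈ 0.179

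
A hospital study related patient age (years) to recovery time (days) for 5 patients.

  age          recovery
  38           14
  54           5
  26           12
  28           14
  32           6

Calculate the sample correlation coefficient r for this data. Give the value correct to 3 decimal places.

n = 5, Σx = 178, Σy = 51, Σx² = 6844, Σy² = 597, Σxy = 1698
nΣxy − ΣxΣy = 8490 − 9078 = -588
nΣx² − (Σx)² = 34220 − 31684 = 2536; nΣy² − (Σy)² = 2985 − 2601 = 384
r = -588 / √(2536 × 384) = -588 / 986.8252 ≈ -0.596

-0.596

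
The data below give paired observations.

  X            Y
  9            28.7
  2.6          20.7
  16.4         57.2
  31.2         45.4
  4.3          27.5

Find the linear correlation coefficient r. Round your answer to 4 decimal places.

0.7244

n = 5, ΣX = 63.5, ΣY = 179.5, ΣX² = 1348.65, ΣY² = 7341.43, ΣXY = 2784.93
nΣXY − ΣXΣY = 13924.65 − 11398.25 = 2526.4
nΣX² − (ΣX)² = 6743.25 − 4032.25 = 2711; nΣY² − (ΣY)² = 36707.15 − 32220.25 = 4486.9
r = 2526.4 / √(2711 × 4486.9) = 2526.4 / 3487.6906 ≈ 0.7244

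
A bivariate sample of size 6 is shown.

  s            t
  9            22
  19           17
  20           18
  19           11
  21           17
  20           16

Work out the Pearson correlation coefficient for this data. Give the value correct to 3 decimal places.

-0.643

n = 6, Σs = 108, Σt = 101, Σs² = 2044, Σt² = 1763, Σst = 1767
nΣst − ΣsΣt = 10602 − 10908 = -306
nΣs² − (Σs)² = 12264 − 11664 = 600; nΣt² − (Σt)² = 10578 − 10201 = 377
r = -306 / √(600 × 377) = -306 / 475.6049 ≈ -0.643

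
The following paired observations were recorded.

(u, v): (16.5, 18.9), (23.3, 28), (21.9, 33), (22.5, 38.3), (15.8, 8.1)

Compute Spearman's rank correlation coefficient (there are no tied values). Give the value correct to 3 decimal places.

0.700

Rank u: 2, 5, 3, 4, 1
Rank v: 2, 3, 4, 5, 1
d = rank(u) − rank(v): 0, 2, -1, -1, 0; Σd² = 6
ρ = 1 − 6Σd² / [n(n²−1)] = 1 − 6×6 / (5×24) = 1 − 36/120 ≈ 0.700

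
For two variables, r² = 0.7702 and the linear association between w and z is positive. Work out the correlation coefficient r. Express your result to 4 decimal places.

|r| = √0.7702 = 0.8776
The association is positive, so r = 0.8776.

0.8776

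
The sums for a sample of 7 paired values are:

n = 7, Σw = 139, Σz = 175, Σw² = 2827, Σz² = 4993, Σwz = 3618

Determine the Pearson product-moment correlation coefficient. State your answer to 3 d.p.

0.704

r = (nΣwz − ΣwΣz) / √[(nΣw² − (Σw)²)(nΣz² − (Σz)²)]
Numerator: 7×3618 − 139×175 = 1001
Denominator: √[(19789 − 19321)(34951 − 30625)] = √[468 × 4326] = 1422.8731
r = 1001 / 1422.8731 ≈ 0.704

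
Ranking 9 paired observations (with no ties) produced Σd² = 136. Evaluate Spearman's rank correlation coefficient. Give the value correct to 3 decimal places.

-0.133

ρ = 1 − 6Σd² / [n(n²−1)] = 1 − 6×136 / (9×80)
  = 1 − 816/720 = 1 − 1.1333 ≈ -0.133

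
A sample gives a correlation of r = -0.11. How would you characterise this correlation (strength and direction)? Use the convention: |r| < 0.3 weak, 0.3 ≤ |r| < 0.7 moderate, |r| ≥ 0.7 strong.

weak negative

r = -0.11 < 0 so the relationship is negative.
|r| = 0.11, which falls in the weak range.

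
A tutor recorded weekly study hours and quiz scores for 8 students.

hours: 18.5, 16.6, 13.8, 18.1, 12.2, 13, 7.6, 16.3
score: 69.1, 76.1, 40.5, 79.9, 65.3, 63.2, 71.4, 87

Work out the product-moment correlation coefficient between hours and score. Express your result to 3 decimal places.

0.304

n = 8, Σx = 116.1, Σy = 552.5, Σx² = 1777.15, Σy² = 39515.57, Σxy = 8125.7
nΣxy − ΣxΣy = 65005.6 − 64145.25 = 860.35
nΣx² − (Σx)² = 14217.2 − 13479.21 = 737.99; nΣy² − (Σy)² = 316124.56 − 305256.25 = 10868.31
r = 860.35 / √(737.99 × 10868.31) = 860.35 / 2832.0848 ≈ 0.304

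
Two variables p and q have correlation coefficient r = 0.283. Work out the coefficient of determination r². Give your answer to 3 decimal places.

r² = (0.283)² = 0.080

0.080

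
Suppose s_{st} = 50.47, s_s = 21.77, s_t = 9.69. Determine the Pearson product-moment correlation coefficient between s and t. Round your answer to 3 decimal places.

0.239

r = Cov(s,t) / (s_s · s_t) = 50.47 / (21.77 × 9.69)
  = 50.47 / 210.9513 ≈ 0.239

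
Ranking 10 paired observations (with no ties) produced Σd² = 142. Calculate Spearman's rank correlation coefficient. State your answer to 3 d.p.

0.139

ρ = 1 − 6Σd² / [n(n²−1)] = 1 − 6×142 / (10×99)
  = 1 − 852/990 = 1 − 0.8606 ≈ 0.139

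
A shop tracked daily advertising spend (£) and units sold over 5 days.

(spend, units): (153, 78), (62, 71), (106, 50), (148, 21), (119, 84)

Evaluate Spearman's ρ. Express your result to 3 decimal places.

Rank spend: 5, 1, 2, 4, 3
Rank units: 4, 3, 2, 1, 5
d = rank(spend) − rank(units): 1, -2, 0, 3, -2; Σd² = 18
ρ = 1 − 6Σd² / [n(n²−1)] = 1 − 6×18 / (5×24) = 1 − 108/120 ≈ 0.100

0.100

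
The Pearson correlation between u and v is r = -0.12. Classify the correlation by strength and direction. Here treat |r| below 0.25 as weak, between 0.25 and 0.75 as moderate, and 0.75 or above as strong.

weak negative

r = -0.12 < 0 so the relationship is negative.
|r| = 0.12, which falls in the weak range.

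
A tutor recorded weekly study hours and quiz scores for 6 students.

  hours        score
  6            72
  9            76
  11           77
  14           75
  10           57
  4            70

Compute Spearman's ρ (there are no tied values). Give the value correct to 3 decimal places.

0.429

Rank hours: 2, 3, 5, 6, 4, 1
Rank score: 3, 5, 6, 4, 1, 2
d = rank(hours) − rank(score): -1, -2, -1, 2, 3, -1; Σd² = 20
ρ = 1 − 6Σd² / [n(n²−1)] = 1 − 6×20 / (6×35) = 1 − 120/210 ≈ 0.429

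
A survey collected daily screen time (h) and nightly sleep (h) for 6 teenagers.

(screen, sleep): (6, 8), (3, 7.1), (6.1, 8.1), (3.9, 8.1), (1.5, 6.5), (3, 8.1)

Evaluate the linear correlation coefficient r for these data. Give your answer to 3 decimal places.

0.731

n = 6, Σx = 23.5, Σy = 45.9, Σx² = 108.67, Σy² = 353.49, Σxy = 184.35
nΣxy − ΣxΣy = 1106.1 − 1078.65 = 27.45
nΣx² − (Σx)² = 652.02 − 552.25 = 99.77; nΣy² − (Σy)² = 2120.94 − 2106.81 = 14.13
r = 27.45 / √(99.77 × 14.13) = 27.45 / 37.5466 ≈ 0.731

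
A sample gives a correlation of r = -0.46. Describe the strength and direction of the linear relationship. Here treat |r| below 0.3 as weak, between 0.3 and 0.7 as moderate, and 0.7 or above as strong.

r = -0.46 < 0 so the relationship is negative.
|r| = 0.46, which falls in the moderate range.

moderate negative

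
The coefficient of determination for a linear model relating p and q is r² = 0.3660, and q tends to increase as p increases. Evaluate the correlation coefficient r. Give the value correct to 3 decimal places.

|r| = √0.3660 = 0.605
The association is positive, so r = 0.605.

0.605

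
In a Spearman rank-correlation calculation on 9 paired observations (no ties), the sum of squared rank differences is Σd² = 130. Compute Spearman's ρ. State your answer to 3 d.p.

-0.083

ρ = 1 − 6Σd² / [n(n²−1)] = 1 − 6×130 / (9×80)
  = 1 − 780/720 = 1 − 1.0833 ≈ -0.083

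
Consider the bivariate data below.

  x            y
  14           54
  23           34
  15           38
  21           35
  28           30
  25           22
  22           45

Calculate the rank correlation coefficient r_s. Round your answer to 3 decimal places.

-0.857

Rank x: 1, 5, 2, 3, 7, 6, 4
Rank y: 7, 3, 5, 4, 2, 1, 6
d = rank(x) − rank(y): -6, 2, -3, -1, 5, 5, -2; Σd² = 104
ρ = 1 − 6Σd² / [n(n²−1)] = 1 − 6×104 / (7×48) = 1 − 624/336 ≈ -0.857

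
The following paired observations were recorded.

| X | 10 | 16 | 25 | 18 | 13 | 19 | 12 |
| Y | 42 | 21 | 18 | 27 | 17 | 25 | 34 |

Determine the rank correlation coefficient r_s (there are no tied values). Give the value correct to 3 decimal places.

Rank X: 1, 4, 7, 5, 3, 6, 2
Rank Y: 7, 3, 2, 5, 1, 4, 6
d = rank(X) − rank(Y): -6, 1, 5, 0, 2, 2, -4; Σd² = 86
ρ = 1 − 6Σd² / [n(n²−1)] = 1 − 6×86 / (7×48) = 1 − 516/336 ≈ -0.536

-0.536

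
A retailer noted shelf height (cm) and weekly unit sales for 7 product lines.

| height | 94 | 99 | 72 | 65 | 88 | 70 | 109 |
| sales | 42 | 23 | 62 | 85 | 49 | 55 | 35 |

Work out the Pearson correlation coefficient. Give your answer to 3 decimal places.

-0.873

n = 7, Σx = 597, Σy = 351, Σx² = 52571, Σy² = 20013, Σxy = 28191
nΣxy − ΣxΣy = 197337 − 209547 = -12210
nΣx² − (Σx)² = 367997 − 356409 = 11588; nΣy² − (Σy)² = 140091 − 123201 = 16890
r = -12210 / √(11588 × 16890) = -12210 / 13990.0436 ≈ -0.873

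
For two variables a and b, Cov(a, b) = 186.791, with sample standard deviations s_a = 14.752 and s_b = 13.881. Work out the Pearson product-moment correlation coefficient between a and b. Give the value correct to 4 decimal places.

0.9122

r = Cov(a,b) / (s_a · s_b) = 186.791 / (14.752 × 13.881)
  = 186.791 / 204.7725 ≈ 0.9122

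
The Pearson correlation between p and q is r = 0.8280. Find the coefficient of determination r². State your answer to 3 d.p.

0.686

r² = (0.8280)² = 0.686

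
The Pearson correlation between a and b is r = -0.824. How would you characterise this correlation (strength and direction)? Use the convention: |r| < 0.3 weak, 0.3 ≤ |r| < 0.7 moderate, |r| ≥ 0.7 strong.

r = -0.824 < 0 so the relationship is negative.
|r| = 0.824, which falls in the strong range.

strong negative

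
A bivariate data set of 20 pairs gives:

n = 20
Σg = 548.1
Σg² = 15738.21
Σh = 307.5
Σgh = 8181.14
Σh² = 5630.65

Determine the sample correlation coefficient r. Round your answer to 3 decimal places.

r = (nΣgh − ΣgΣh) / √[(nΣg² − (Σg)²)(nΣh² − (Σh)²)]
Numerator: 20×8181.14 − 548.1×307.5 = -4917.95
Denominator: √[(314764.2 − 300413.61)(112613 − 94556.25)] = √[14350.59 × 18056.75] = 16097.3605
r = -4917.95 / 16097.3605 ≈ -0.306

-0.306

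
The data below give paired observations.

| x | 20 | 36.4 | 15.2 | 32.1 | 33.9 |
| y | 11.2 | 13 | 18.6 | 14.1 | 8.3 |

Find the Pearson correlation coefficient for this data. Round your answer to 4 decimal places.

n = 5, Σx = 137.6, Σy = 65.2, Σx² = 4135.62, Σy² = 908.1, Σxy = 1713.9
nΣxy − ΣxΣy = 8569.5 − 8971.52 = -402.02
nΣx² − (Σx)² = 20678.1 − 18933.76 = 1744.34; nΣy² − (Σy)² = 4540.5 − 4251.04 = 289.46
r = -402.02 / √(1744.34 × 289.46) = -402.02 / 710.5749 ≈ -0.5658

-0.5658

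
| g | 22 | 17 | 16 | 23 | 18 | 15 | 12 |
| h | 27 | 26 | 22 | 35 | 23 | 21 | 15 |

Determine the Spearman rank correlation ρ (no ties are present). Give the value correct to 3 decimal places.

0.964

Rank g: 6, 4, 3, 7, 5, 2, 1
Rank h: 6, 5, 3, 7, 4, 2, 1
d = rank(g) − rank(h): 0, -1, 0, 0, 1, 0, 0; Σd² = 2
ρ = 1 − 6Σd² / [n(n²−1)] = 1 − 6×2 / (7×48) = 1 − 12/336 ≈ 0.964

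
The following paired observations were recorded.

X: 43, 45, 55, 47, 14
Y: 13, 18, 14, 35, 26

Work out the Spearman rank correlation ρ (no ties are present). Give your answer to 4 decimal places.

0.0000

Rank X: 2, 3, 5, 4, 1
Rank Y: 1, 3, 2, 5, 4
d = rank(X) − rank(Y): 1, 0, 3, -1, -3; Σd² = 20
ρ = 1 − 6Σd² / [n(n²−1)] = 1 − 6×20 / (5×24) = 1 − 120/120 ≈ 0.0000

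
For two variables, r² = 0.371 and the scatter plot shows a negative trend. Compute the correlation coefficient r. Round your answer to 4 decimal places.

|r| = √0.371 = 0.6091
The association is negative, so r = −0.6091.

-0.6091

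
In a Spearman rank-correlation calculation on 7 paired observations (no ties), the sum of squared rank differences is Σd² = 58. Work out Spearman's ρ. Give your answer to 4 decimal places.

ρ = 1 − 6Σd² / [n(n²−1)] = 1 − 6×58 / (7×48)
  = 1 − 348/336 = 1 − 1.03571 ≈ -0.0357

-0.0357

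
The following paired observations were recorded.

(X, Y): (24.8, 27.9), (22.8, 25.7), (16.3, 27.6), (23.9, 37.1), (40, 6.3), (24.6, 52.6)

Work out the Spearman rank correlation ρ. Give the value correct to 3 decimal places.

-0.086

Rank X: 5, 2, 1, 3, 6, 4
Rank Y: 4, 2, 3, 5, 1, 6
d = rank(X) − rank(Y): 1, 0, -2, -2, 5, -2; Σd² = 38
ρ = 1 − 6Σd² / [n(n²−1)] = 1 − 6×38 / (6×35) = 1 − 228/210 ≈ -0.086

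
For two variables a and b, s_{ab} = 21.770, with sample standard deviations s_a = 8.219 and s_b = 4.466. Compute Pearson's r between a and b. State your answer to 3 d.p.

0.593

r = Cov(a,b) / (s_a · s_b) = 21.770 / (8.219 × 4.466)
  = 21.770 / 36.7061 ≈ 0.593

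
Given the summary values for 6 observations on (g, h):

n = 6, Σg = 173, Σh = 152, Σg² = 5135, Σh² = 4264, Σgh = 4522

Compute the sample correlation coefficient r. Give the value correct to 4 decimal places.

0.5656

r = (nΣgh − ΣgΣh) / √[(nΣg² − (Σg)²)(nΣh² − (Σh)²)]
Numerator: 6×4522 − 173×152 = 836
Denominator: √[(30810 − 29929)(25584 − 23104)] = √[881 × 2480] = 1478.1340
r = 836 / 1478.1340 ≈ 0.5656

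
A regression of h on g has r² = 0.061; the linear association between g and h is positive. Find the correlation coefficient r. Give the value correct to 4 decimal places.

|r| = √0.061 = 0.2470
The association is positive, so r = 0.2470.

0.2470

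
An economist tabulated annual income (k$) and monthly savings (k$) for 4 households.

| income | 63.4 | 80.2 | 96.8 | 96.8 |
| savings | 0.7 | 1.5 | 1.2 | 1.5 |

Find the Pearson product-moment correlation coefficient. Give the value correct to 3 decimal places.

n = 4, Σx = 337.2, Σy = 4.9, Σx² = 29192.08, Σy² = 6.43, Σxy = 426.04
nΣxy − ΣxΣy = 1704.16 − 1652.28 = 51.88
nΣx² − (Σx)² = 116768.32 − 113703.84 = 3064.48; nΣy² − (Σy)² = 25.72 − 24.01 = 1.71
r = 51.88 / √(3064.48 × 1.71) = 51.88 / 72.3896 ≈ 0.717

0.717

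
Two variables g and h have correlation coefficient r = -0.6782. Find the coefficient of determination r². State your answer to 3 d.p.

0.460

r² = (-0.6782)² = 0.460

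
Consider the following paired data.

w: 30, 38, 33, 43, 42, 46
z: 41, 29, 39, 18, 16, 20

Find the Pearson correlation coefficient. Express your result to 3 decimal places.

-0.942

n = 6, Σw = 232, Σz = 163, Σw² = 9162, Σz² = 5023, Σwz = 5985
nΣwz − ΣwΣz = 35910 − 37816 = -1906
nΣw² − (Σw)² = 54972 − 53824 = 1148; nΣz² − (Σz)² = 30138 − 26569 = 3569
r = -1906 / √(1148 × 3569) = -1906 / 2024.1571 ≈ -0.942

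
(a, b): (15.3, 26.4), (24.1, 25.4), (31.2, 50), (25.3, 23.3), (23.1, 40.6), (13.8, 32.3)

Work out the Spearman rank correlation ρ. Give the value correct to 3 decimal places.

0.029

Rank a: 2, 4, 6, 5, 3, 1
Rank b: 3, 2, 6, 1, 5, 4
d = rank(a) − rank(b): -1, 2, 0, 4, -2, -3; Σd² = 34
ρ = 1 − 6Σd² / [n(n²−1)] = 1 − 6×34 / (6×35) = 1 − 204/210 ≈ 0.029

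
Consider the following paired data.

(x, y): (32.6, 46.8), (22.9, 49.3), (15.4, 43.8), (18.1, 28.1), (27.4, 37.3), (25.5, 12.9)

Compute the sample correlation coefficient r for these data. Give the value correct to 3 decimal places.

n = 6, Σx = 141.9, Σy = 218.2, Σx² = 3552.95, Σy² = 8886.48, Σxy = 5188.75
nΣxy − ΣxΣy = 31132.5 − 30962.58 = 169.92
nΣx² − (Σx)² = 21317.7 − 20135.61 = 1182.09; nΣy² − (Σy)² = 53318.88 − 47611.24 = 5707.64
r = 169.92 / √(1182.09 × 5707.64) = 169.92 / 2597.4880 ≈ 0.065

0.065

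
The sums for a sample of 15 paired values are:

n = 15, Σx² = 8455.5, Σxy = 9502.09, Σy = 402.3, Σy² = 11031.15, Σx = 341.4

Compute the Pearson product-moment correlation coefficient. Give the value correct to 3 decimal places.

r = (nΣxy − ΣxΣy) / √[(nΣx² − (Σx)²)(nΣy² − (Σy)²)]
Numerator: 15×9502.09 − 341.4×402.3 = 5186.13
Denominator: √[(126832.5 − 116553.96)(165467.25 − 161845.29)] = √[10278.54 × 3621.96] = 6101.5130
r = 5186.13 / 6101.5130 ≈ 0.850

0.850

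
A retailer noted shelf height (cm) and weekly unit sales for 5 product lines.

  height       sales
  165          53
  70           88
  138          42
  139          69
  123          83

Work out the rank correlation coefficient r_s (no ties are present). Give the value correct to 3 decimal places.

-0.700

Rank height: 5, 1, 3, 4, 2
Rank sales: 2, 5, 1, 3, 4
d = rank(height) − rank(sales): 3, -4, 2, 1, -2; Σd² = 34
ρ = 1 − 6Σd² / [n(n²−1)] = 1 − 6×34 / (5×24) = 1 − 204/120 ≈ -0.700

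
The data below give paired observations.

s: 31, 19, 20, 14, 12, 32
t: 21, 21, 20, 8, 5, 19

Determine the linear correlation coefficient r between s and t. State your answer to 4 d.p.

0.7401

n = 6, Σs = 128, Σt = 94, Σs² = 3086, Σt² = 1732, Σst = 2230
nΣst − ΣsΣt = 13380 − 12032 = 1348
nΣs² − (Σs)² = 18516 − 16384 = 2132; nΣt² − (Σt)² = 10392 − 8836 = 1556
r = 1348 / √(2132 × 1556) = 1348 / 1821.3709 ≈ 0.7401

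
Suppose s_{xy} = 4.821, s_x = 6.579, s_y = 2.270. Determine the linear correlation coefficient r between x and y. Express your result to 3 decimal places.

r = Cov(x,y) / (s_x · s_y) = 4.821 / (6.579 × 2.270)
  = 4.821 / 14.9343 ≈ 0.323

0.323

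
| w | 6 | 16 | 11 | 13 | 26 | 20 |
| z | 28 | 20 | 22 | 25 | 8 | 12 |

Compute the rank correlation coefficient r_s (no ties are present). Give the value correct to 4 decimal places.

Rank w: 1, 4, 2, 3, 6, 5
Rank z: 6, 3, 4, 5, 1, 2
d = rank(w) − rank(z): -5, 1, -2, -2, 5, 3; Σd² = 68
ρ = 1 − 6Σd² / [n(n²−1)] = 1 − 6×68 / (6×35) = 1 − 408/210 ≈ -0.9429

-0.9429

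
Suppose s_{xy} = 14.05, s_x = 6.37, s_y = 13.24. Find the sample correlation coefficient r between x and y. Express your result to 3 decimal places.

r = Cov(x,y) / (s_x · s_y) = 14.05 / (6.37 × 13.24)
  = 14.05 / 84.3388 ≈ 0.167

0.167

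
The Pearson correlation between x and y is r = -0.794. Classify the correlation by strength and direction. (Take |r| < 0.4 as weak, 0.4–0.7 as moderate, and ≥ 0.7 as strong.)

strong negative

r = -0.794 < 0 so the relationship is negative.
|r| = 0.794, which falls in the strong range.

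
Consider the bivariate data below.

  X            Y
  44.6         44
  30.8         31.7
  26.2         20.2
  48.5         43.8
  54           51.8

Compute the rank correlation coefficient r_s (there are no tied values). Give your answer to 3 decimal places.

Rank X: 3, 2, 1, 4, 5
Rank Y: 4, 2, 1, 3, 5
d = rank(X) − rank(Y): -1, 0, 0, 1, 0; Σd² = 2
ρ = 1 − 6Σd² / [n(n²−1)] = 1 − 6×2 / (5×24) = 1 − 12/120 ≈ 0.900

0.900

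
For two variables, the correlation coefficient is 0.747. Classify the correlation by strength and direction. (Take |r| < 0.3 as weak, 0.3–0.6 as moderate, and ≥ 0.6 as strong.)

r = 0.747 > 0 so the relationship is positive.
|r| = 0.747, which falls in the strong range.

strong positive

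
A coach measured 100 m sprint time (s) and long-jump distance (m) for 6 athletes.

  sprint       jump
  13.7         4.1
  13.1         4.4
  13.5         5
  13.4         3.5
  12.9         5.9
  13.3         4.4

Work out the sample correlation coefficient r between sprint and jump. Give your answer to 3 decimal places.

-0.601

n = 6, Σx = 79.9, Σy = 27.3, Σx² = 1064.41, Σy² = 127.59, Σxy = 362.84
nΣxy − ΣxΣy = 2177.04 − 2181.27 = -4.23
nΣx² − (Σx)² = 6386.46 − 6384.01 = 2.45; nΣy² − (Σy)² = 765.54 − 745.29 = 20.25
r = -4.23 / √(2.45 × 20.25) = -4.23 / 7.0436 ≈ -0.601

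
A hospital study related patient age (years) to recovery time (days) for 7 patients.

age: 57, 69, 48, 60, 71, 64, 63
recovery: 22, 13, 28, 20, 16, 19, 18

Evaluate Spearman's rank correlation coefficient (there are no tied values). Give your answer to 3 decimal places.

-0.929

Rank age: 2, 6, 1, 3, 7, 5, 4
Rank recovery: 6, 1, 7, 5, 2, 4, 3
d = rank(age) − rank(recovery): -4, 5, -6, -2, 5, 1, 1; Σd² = 108
ρ = 1 − 6Σd² / [n(n²−1)] = 1 − 6×108 / (7×48) = 1 − 648/336 ≈ -0.929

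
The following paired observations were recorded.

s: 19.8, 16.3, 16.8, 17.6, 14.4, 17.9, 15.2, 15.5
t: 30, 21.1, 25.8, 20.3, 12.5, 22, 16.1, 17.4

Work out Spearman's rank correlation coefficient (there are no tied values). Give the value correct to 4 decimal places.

0.8810

Rank s: 8, 4, 5, 6, 1, 7, 2, 3
Rank t: 8, 5, 7, 4, 1, 6, 2, 3
d = rank(s) − rank(t): 0, -1, -2, 2, 0, 1, 0, 0; Σd² = 10
ρ = 1 − 6Σd² / [n(n²−1)] = 1 − 6×10 / (8×63) = 1 − 60/504 ≈ 0.8810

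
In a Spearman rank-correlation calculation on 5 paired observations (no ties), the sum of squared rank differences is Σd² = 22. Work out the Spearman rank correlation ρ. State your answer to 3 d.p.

-0.100

ρ = 1 − 6Σd² / [n(n²−1)] = 1 − 6×22 / (5×24)
  = 1 − 132/120 = 1 − 1.1000 ≈ -0.100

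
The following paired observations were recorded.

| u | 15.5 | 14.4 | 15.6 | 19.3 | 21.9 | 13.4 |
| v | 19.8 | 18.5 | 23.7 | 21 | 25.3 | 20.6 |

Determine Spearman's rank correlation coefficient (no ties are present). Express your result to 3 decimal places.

Rank u: 3, 2, 4, 5, 6, 1
Rank v: 2, 1, 5, 4, 6, 3
d = rank(u) − rank(v): 1, 1, -1, 1, 0, -2; Σd² = 8
ρ = 1 − 6Σd² / [n(n²−1)] = 1 − 6×8 / (6×35) = 1 − 48/210 ≈ 0.771

0.771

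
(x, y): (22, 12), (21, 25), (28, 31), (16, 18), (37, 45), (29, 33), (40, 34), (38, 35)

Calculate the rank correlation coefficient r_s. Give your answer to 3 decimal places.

0.833

Rank x: 3, 2, 4, 1, 6, 5, 8, 7
Rank y: 1, 3, 4, 2, 8, 5, 6, 7
d = rank(x) − rank(y): 2, -1, 0, -1, -2, 0, 2, 0; Σd² = 14
ρ = 1 − 6Σd² / [n(n²−1)] = 1 − 6×14 / (8×63) = 1 − 84/504 ≈ 0.833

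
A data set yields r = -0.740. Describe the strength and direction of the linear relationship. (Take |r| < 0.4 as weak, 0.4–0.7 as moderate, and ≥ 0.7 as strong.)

r = -0.740 < 0 so the relationship is negative.
|r| = 0.740, which falls in the strong range.

strong negative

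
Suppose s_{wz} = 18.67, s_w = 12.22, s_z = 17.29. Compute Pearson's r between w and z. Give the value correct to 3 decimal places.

0.088

r = Cov(w,z) / (s_w · s_z) = 18.67 / (12.22 × 17.29)
  = 18.67 / 211.2838 ≈ 0.088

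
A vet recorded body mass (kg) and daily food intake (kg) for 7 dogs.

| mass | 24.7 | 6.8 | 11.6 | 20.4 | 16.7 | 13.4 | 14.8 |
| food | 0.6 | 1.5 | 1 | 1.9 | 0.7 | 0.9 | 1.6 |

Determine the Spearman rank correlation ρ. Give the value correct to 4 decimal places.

-0.2500

Rank mass: 7, 1, 2, 6, 5, 3, 4
Rank food: 1, 5, 4, 7, 2, 3, 6
d = rank(mass) − rank(food): 6, -4, -2, -1, 3, 0, -2; Σd² = 70
ρ = 1 − 6Σd² / [n(n²−1)] = 1 − 6×70 / (7×48) = 1 − 420/336 ≈ -0.2500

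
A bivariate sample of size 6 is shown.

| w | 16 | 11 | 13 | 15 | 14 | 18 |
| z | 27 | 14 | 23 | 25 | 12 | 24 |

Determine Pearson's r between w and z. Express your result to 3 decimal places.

0.627

n = 6, Σw = 87, Σz = 125, Σw² = 1291, Σz² = 2799, Σwz = 1860
nΣwz − ΣwΣz = 11160 − 10875 = 285
nΣw² − (Σw)² = 7746 − 7569 = 177; nΣz² − (Σz)² = 16794 − 15625 = 1169
r = 285 / √(177 × 1169) = 285 / 454.8769 ≈ 0.627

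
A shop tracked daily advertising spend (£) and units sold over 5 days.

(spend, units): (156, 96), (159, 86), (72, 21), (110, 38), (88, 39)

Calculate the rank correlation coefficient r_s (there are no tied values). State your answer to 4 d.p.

0.8000

Rank spend: 4, 5, 1, 3, 2
Rank units: 5, 4, 1, 2, 3
d = rank(spend) − rank(units): -1, 1, 0, 1, -1; Σd² = 4
ρ = 1 − 6Σd² / [n(n²−1)] = 1 − 6×4 / (5×24) = 1 − 24/120 ≈ 0.8000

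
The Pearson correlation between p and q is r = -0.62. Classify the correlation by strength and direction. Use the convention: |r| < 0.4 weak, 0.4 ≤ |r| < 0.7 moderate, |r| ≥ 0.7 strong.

r = -0.62 < 0 so the relationship is negative.
|r| = 0.62, which falls in the moderate range.

moderate negative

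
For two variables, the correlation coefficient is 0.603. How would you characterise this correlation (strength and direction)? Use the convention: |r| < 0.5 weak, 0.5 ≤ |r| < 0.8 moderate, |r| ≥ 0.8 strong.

r = 0.603 > 0 so the relationship is positive.
|r| = 0.603, which falls in the moderate range.

moderate positive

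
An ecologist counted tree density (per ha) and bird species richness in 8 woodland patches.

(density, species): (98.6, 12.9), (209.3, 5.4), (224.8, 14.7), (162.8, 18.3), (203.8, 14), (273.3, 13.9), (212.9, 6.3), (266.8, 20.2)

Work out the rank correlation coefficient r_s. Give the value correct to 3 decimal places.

Rank density: 1, 4, 6, 2, 3, 8, 5, 7
Rank species: 3, 1, 6, 7, 5, 4, 2, 8
d = rank(density) − rank(species): -2, 3, 0, -5, -2, 4, 3, -1; Σd² = 68
ρ = 1 − 6Σd² / [n(n²−1)] = 1 − 6×68 / (8×63) = 1 − 408/504 ≈ 0.190

0.190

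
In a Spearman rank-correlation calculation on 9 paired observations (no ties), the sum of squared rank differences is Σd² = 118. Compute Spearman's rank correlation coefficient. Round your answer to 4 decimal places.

0.0167

ρ = 1 − 6Σd² / [n(n²−1)] = 1 − 6×118 / (9×80)
  = 1 − 708/720 = 1 − 0.98333 ≈ 0.0167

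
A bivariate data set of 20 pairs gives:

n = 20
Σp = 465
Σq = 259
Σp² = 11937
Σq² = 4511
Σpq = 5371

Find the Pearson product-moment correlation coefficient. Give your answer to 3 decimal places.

r = (nΣpq − ΣpΣq) / √[(nΣp² − (Σp)²)(nΣq² − (Σq)²)]
Numerator: 20×5371 − 465×259 = -13015
Denominator: √[(238740 − 216225)(90220 − 67081)] = √[22515 × 23139] = 22824.8677
r = -13015 / 22824.8677 ≈ -0.570

-0.570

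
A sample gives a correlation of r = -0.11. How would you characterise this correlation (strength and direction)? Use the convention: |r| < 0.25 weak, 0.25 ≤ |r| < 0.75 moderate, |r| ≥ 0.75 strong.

r = -0.11 < 0 so the relationship is negative.
|r| = 0.11, which falls in the weak range.

weak negative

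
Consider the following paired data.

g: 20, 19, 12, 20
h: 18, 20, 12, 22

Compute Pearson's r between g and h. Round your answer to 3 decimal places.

0.919

n = 4, Σg = 71, Σh = 72, Σg² = 1305, Σh² = 1352, Σgh = 1324
nΣgh − ΣgΣh = 5296 − 5112 = 184
nΣg² − (Σg)² = 5220 − 5041 = 179; nΣh² − (Σh)² = 5408 − 5184 = 224
r = 184 / √(179 × 224) = 184 / 200.2399 ≈ 0.919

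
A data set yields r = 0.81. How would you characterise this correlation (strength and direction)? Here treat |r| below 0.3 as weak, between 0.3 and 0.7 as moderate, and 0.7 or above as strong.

strong positive

r = 0.81 > 0 so the relationship is positive.
|r| = 0.81, which falls in the strong range.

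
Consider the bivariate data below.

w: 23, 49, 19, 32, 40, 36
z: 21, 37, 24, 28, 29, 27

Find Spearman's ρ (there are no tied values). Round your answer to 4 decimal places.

0.8857

Rank w: 2, 6, 1, 3, 5, 4
Rank z: 1, 6, 2, 4, 5, 3
d = rank(w) − rank(z): 1, 0, -1, -1, 0, 1; Σd² = 4
ρ = 1 − 6Σd² / [n(n²−1)] = 1 − 6×4 / (6×35) = 1 − 24/210 ≈ 0.8857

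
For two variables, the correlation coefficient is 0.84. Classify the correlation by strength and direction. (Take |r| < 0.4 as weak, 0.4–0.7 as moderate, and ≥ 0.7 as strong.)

r = 0.84 > 0 so the relationship is positive.
|r| = 0.84, which falls in the strong range.

strong positive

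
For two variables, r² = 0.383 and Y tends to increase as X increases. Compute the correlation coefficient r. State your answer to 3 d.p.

|r| = √0.383 = 0.619
The association is positive, so r = 0.619.

0.619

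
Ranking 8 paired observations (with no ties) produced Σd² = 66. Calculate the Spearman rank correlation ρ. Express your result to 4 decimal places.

ρ = 1 − 6Σd² / [n(n²−1)] = 1 − 6×66 / (8×63)
  = 1 − 396/504 = 1 − 0.78571 ≈ 0.2143

0.2143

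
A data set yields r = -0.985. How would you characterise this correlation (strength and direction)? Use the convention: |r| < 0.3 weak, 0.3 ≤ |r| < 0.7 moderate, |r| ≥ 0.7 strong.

strong negative

r = -0.985 < 0 so the relationship is negative.
|r| = 0.985, which falls in the strong range.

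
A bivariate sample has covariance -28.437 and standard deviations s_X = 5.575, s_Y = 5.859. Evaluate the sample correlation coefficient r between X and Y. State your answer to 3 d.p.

r = Cov(X,Y) / (s_X · s_Y) = -28.437 / (5.575 × 5.859)
  = -28.437 / 32.6639 ≈ -0.871

-0.871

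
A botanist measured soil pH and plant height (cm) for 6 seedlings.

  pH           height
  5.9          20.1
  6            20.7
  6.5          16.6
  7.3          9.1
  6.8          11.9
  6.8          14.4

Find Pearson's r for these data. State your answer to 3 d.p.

-0.977

n = 6, Σx = 39.3, Σy = 92.8, Σx² = 258.83, Σy² = 1539.84, Σxy = 595.96
nΣxy − ΣxΣy = 3575.76 − 3647.04 = -71.28
nΣx² − (Σx)² = 1552.98 − 1544.49 = 8.49; nΣy² − (Σy)² = 9239.04 − 8611.84 = 627.2
r = -71.28 / √(8.49 × 627.2) = -71.28 / 72.9721 ≈ -0.977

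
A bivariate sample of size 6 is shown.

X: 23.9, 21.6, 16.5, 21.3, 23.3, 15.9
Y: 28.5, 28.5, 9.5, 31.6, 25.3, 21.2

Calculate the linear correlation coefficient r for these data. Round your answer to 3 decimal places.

n = 6, ΣX = 122.5, ΣY = 144.6, ΣX² = 2559.41, ΣY² = 3802.84, ΣXY = 3053.15
nΣXY − ΣXΣY = 18318.9 − 17713.5 = 605.4
nΣX² − (ΣX)² = 15356.46 − 15006.25 = 350.21; nΣY² − (ΣY)² = 22817.04 − 20909.16 = 1907.88
r = 605.4 / √(350.21 × 1907.88) = 605.4 / 817.4097 ≈ 0.741

0.741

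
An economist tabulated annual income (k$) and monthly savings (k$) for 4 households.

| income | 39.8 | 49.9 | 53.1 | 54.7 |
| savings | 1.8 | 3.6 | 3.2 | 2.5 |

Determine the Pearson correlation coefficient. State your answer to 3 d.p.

n = 4, Σx = 197.5, Σy = 11.1, Σx² = 9885.75, Σy² = 32.69, Σxy = 557.95
nΣxy − ΣxΣy = 2231.8 − 2192.25 = 39.55
nΣx² − (Σx)² = 39543 − 39006.25 = 536.75; nΣy² − (Σy)² = 130.76 − 123.21 = 7.55
r = 39.55 / √(536.75 × 7.55) = 39.55 / 63.6590 ≈ 0.621

0.621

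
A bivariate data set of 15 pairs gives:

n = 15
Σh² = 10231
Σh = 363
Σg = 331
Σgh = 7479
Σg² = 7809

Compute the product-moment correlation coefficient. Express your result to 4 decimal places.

-0.6216

r = (nΣgh − ΣgΣh) / √[(nΣg² − (Σg)²)(nΣh² − (Σh)²)]
Numerator: 15×7479 − 331×363 = -7968
Denominator: √[(117135 − 109561)(153465 − 131769)] = √[7574 × 21696] = 12818.9510
r = -7968 / 12818.9510 ≈ -0.6216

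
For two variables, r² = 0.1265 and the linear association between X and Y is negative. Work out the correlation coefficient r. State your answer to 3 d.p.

-0.356

|r| = √0.1265 = 0.356
The association is negative, so r = −0.356.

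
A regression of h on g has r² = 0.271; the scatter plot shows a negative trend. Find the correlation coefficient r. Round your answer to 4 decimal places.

-0.5206

|r| = √0.271 = 0.5206
The association is negative, so r = −0.5206.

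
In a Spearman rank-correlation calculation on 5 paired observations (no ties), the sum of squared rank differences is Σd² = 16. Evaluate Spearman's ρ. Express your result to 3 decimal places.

0.200

ρ = 1 − 6Σd² / [n(n²−1)] = 1 − 6×16 / (5×24)
  = 1 − 96/120 = 1 − 0.8000 ≈ 0.200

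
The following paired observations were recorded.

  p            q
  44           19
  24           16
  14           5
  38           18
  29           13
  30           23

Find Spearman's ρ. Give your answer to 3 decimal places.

0.771

Rank p: 6, 2, 1, 5, 3, 4
Rank q: 5, 3, 1, 4, 2, 6
d = rank(p) − rank(q): 1, -1, 0, 1, 1, -2; Σd² = 8
ρ = 1 − 6Σd² / [n(n²−1)] = 1 − 6×8 / (6×35) = 1 − 48/210 ≈ 0.771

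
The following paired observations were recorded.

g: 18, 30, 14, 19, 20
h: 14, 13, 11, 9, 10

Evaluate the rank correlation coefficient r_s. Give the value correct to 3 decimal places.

Rank g: 2, 5, 1, 3, 4
Rank h: 5, 4, 3, 1, 2
d = rank(g) − rank(h): -3, 1, -2, 2, 2; Σd² = 22
ρ = 1 − 6Σd² / [n(n²−1)] = 1 − 6×22 / (5×24) = 1 − 132/120 ≈ -0.100

-0.100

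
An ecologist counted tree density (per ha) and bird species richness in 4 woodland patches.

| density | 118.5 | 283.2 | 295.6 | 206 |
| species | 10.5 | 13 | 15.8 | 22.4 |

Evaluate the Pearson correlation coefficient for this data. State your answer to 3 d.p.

0.220

n = 4, Σx = 903.3, Σy = 61.7, Σx² = 224059.85, Σy² = 1030.65, Σxy = 14210.73
nΣxy − ΣxΣy = 56842.92 − 55733.61 = 1109.31
nΣx² − (Σx)² = 896239.4 − 815950.89 = 80288.51; nΣy² − (Σy)² = 4122.6 − 3806.89 = 315.71
r = 1109.31 / √(80288.51 × 315.71) = 1109.31 / 5034.6684 ≈ 0.220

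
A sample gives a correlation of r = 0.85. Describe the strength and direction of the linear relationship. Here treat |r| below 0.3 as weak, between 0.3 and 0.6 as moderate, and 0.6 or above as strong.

r = 0.85 > 0 so the relationship is positive.
|r| = 0.85, which falls in the strong range.

strong positive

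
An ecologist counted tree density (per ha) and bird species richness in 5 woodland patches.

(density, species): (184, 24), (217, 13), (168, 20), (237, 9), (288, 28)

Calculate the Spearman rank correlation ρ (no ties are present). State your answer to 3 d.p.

0.100

Rank density: 2, 3, 1, 4, 5
Rank species: 4, 2, 3, 1, 5
d = rank(density) − rank(species): -2, 1, -2, 3, 0; Σd² = 18
ρ = 1 − 6Σd² / [n(n²−1)] = 1 − 6×18 / (5×24) = 1 − 108/120 ≈ 0.100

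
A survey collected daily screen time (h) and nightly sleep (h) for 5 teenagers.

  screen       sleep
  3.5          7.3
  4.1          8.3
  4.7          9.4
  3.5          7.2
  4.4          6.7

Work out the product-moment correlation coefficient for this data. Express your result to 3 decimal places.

0.556

n = 5, Σx = 20.2, Σy = 38.9, Σx² = 82.76, Σy² = 307.27, Σxy = 158.44
nΣxy − ΣxΣy = 792.2 − 785.78 = 6.42
nΣx² − (Σx)² = 413.8 − 408.04 = 5.76; nΣy² − (Σy)² = 1536.35 − 1513.21 = 23.14
r = 6.42 / √(5.76 × 23.14) = 6.42 / 11.5450 ≈ 0.556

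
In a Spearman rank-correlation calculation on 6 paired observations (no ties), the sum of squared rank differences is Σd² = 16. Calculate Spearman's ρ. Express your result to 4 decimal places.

ρ = 1 − 6Σd² / [n(n²−1)] = 1 − 6×16 / (6×35)
  = 1 − 96/210 = 1 − 0.45714 ≈ 0.5429

0.5429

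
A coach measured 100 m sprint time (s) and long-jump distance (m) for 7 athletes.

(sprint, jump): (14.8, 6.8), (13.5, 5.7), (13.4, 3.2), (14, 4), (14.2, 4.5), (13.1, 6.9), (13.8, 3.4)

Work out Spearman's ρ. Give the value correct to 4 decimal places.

0.0357

Rank sprint: 7, 3, 2, 5, 6, 1, 4
Rank jump: 6, 5, 1, 3, 4, 7, 2
d = rank(sprint) − rank(jump): 1, -2, 1, 2, 2, -6, 2; Σd² = 54
ρ = 1 − 6Σd² / [n(n²−1)] = 1 − 6×54 / (7×48) = 1 − 324/336 ≈ 0.0357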